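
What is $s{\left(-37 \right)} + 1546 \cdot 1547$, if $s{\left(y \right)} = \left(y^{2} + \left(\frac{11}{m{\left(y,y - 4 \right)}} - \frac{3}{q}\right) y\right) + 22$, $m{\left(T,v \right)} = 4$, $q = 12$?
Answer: $\frac{4785921}{2} \approx 2.393 \cdot 10^{6}$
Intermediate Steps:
$s{\left(y \right)} = 22 + y^{2} + \frac{5 y}{2}$ ($s{\left(y \right)} = \left(y^{2} + \left(\frac{11}{4} - \frac{3}{12}\right) y\right) + 22 = \left(y^{2} + \left(11 \cdot \frac{1}{4} - \frac{1}{4}\right) y\right) + 22 = \left(y^{2} + \left(\frac{11}{4} - \frac{1}{4}\right) y\right) + 22 = \left(y^{2} + \frac{5 y}{2}\right) + 22 = 22 + y^{2} + \frac{5 y}{2}$)
$s{\left(-37 \right)} + 1546 \cdot 1547 = \left(22 + \left(-37\right)^{2} + \frac{5}{2} \left(-37\right)\right) + 1546 \cdot 1547 = \left(22 + 1369 - \frac{185}{2}\right) + 2391662 = \frac{2597}{2} + 2391662 = \frac{4785921}{2}$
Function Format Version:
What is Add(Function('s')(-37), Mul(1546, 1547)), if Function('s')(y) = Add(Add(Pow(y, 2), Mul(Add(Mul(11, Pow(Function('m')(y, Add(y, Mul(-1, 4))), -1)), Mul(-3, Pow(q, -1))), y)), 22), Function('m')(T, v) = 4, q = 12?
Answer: Rational(4785921, 2) ≈ 2.3930e+6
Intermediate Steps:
Function('s')(y) = Add(22, Pow(y, 2), Mul(Rational(5, 2), y)) (Function('s')(y) = Add(Add(Pow(y, 2), Mul(Add(Mul(11, Pow(4, -1)), Mul(-3, Pow(12, -1))), y)), 22) = Add(Add(Pow(y, 2), Mul(Add(Mul(11, Rational(1, 4)), Mul(-3, Rational(1, 12))), y)), 22) = Add(Add(Pow(y, 2), Mul(Add(Rational(11, 4), Rational(-1, 4)), y)), 22) = Add(Add(Pow(y, 2), Mul(Rational(5, 2), y)), 22) = Add(22, Pow(y, 2), Mul(Rational(5, 2), y)))
Add(Function('s')(-37), Mul(1546, 1547)) = Add(Add(22, Pow(-37, 2), Mul(Rational(5, 2), -37)), Mul(1546, 1547)) = Add(Add(22, 1369, Rational(-185, 2)), 2391662) = Add(Rational(2597, 2), 2391662) = Rational(4785921, 2)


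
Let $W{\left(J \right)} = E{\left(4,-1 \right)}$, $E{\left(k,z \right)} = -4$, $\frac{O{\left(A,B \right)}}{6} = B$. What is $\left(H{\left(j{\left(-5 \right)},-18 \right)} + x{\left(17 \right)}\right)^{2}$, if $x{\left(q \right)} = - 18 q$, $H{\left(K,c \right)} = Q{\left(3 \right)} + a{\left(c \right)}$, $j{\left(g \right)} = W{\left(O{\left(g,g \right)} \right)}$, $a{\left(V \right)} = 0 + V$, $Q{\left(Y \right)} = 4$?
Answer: $102400$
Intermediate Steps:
$O{\left(A,B \right)} = 6 B$
$a{\left(V \right)} = V$
$W{\left(J \right)} = -4$
$j{\left(g \right)} = -4$
$H{\left(K,c \right)} = 4 + c$
$\left(H{\left(j{\left(-5 \right)},-18 \right)} + x{\left(17 \right)}\right)^{2} = \left(\left(4 - 18\right) - 306\right)^{2} = \left(-14 - 306\right)^{2} = \left(-320\right)^{2} = 102400$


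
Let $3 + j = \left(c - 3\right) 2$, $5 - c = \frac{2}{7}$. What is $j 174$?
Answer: $\frac{522}{7} \approx 74.571$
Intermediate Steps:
$c = \frac{33}{7}$ ($c = 5 - \frac{2}{7} = \frac{33}{7} \approx 4.7143$)
$j = \frac{3}{7}$ ($j = -3 + \left(\frac{33}{7} - 3\right) 2 = -3 + \frac{12}{7} \cdot 2 = -3 + \frac{24}{7} = \frac{3}{7} \approx 0.42857$)
$j 174 = \frac{3}{7} \cdot 174 = \frac{522}{7}$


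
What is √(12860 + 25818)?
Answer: √38678 ≈ 196.67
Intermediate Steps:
√(12860 + 25818) = √38678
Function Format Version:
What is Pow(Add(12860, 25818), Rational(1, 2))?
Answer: Pow(38678, Rational(1, 2)) ≈ 196.67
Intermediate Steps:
Pow(Add(12860, 25818), Rational(1, 2)) = Pow(38678, Rational(1, 2))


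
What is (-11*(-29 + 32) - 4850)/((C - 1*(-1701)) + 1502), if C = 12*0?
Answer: -4883/3203 ≈ -1.5245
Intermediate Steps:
C = 0
(-11*(-29 + 32) - 4850)/((C - 1*(-1701)) + 1502) = (-11*(-29 + 32) - 4850)/((0 - 1*(-1701)) + 1502) = (-11*3 - 4850)/((0 + 1701) + 1502) = (-33 - 4850)/(1701 + 1502) = -4883/3203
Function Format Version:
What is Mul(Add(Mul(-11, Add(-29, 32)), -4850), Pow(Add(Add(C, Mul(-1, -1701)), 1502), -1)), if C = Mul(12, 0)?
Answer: Rational(-4883, 3203) ≈ -1.5245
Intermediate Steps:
C = 0
Mul(Add(Mul(-11, Add(-29, 32)), -4850), Pow(Add(Add(C, Mul(-1, -1701)), 1502), -1)) = Mul(Add(Mul(-11, Add(-29, 32)), -4850), Pow(Add(Add(0, Mul(-1, -1701)), 1502), -1)) = Mul(Add(Mul(-11, 3), -4850), Pow(Add(Add(0, 1701), 1502), -1)) = Mul(Add(-33, -4850), Pow(Add(1701, 1502), -1)) = Mul(-4883, Pow(3203, -1)) = Mul(-4883, Rational(1, 3203)) = Rational(-4883, 3203)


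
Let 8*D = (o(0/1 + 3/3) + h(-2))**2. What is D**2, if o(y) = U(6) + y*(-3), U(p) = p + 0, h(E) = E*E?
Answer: 2401/64 ≈ 37.516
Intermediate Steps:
h(E) = E**2
U(p) = p
o(y) = 6 - 3*y (o(y) = 6 + y*(-3) = 6 - 3*y)
D = 49/8 (D = ((6 - 3*(0/1 + 3/3)) + (-2)**2)**2/8 = ((6 - 3*(0*1 + 3*(1/3))) + 4)**2/8 = ((6 - 3*(0 + 1)) + 4)**2/8 = ((6 - 3*1) + 4)**2/8 = ((6 - 3) + 4)**2/8 = (3 + 4)**2/8 = (1/8)*7**2 = (1/8)*49 = 49/8 ≈ 6.1250)
D**2 = (49/8)**2 = 2401/64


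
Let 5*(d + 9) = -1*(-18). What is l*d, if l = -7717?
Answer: 208359/5 ≈ 41672.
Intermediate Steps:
d = -27/5 (d = -9 + (-1*(-18))/5 = -9 + (⅕)*18 = -9 + 18/5 = -27/5 ≈ -5.4000)
l*d = -7717*(-27/5) = 208359/5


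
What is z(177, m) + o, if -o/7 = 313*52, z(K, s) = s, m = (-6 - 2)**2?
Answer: -113868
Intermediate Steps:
m = 64 (m = (-8)**2 = 64)
o = -113932 (o = -2191*52 = -7*16276 = -113932)
z(177, m) + o = 64 - 113932 = -113868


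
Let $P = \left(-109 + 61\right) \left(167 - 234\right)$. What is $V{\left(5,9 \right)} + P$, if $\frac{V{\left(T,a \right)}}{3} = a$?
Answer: $3243$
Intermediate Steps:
$V{\left(T,a \right)} = 3 a$
$P = 3216$ ($P = \left(-48\right) \left(-67\right) = 3216$)
$V{\left(5,9 \right)} + P = 3 \cdot 9 + 3216 = 27 + 3216 = 3243$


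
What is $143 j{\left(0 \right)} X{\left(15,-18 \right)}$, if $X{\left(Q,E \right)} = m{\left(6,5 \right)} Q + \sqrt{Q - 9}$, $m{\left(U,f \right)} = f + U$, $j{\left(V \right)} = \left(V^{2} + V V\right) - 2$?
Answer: $-47190 - 286 \sqrt{6} \approx -47891.0$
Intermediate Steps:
$j{\left(V \right)} = -2 + 2 V^{2}$ ($j{\left(V \right)} = \left(V^{2} + V^{2}\right) - 2 = 2 V^{2} - 2 = -2 + 2 V^{2}$)
$m{\left(U,f \right)} = U + f$
$X{\left(Q,E \right)} = \sqrt{-9 + Q} + 11 Q$ ($X{\left(Q,E \right)} = \left(6 + 5\right) Q + \sqrt{Q - 9} = 11 Q + \sqrt{-9 + Q} = \sqrt{-9 + Q} + 11 Q$)
$143 j{\left(0 \right)} X{\left(15,-18 \right)} = 143 \left(-2 + 2 \cdot 0^{2}\right) \left(\sqrt{-9 + 15} + 11 \cdot 15\right) = 143 \left(-2 + 2 \cdot 0\right) \left(\sqrt{6} + 165\right) = 143 \left(-2 + 0\right) \left(165 + \sqrt{6}\right) = 143 \left(-2\right) \left(165 + \sqrt{6}\right) = - 286 \left(165 + \sqrt{6}\right) = -47190 - 286 \sqrt{6}$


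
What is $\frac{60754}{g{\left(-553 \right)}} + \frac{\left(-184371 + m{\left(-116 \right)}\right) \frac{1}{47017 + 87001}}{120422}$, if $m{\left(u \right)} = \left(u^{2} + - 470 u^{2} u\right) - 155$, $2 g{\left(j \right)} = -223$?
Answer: $- \frac{980409747638809}{1799466788954} \approx -544.83$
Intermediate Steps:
$g{\left(j \right)} = - \frac{223}{2}$ ($g{\left(j \right)} = \frac{1}{2} \left(-223\right) = - \frac{223}{2}$)
$m{\left(u \right)} = -155 + u^{2} - 470 u^{3}$ ($m{\left(u \right)} = \left(u^{2} - 470 u^{3}\right) - 155 = -155 + u^{2} - 470 u^{3}$)
$\frac{60754}{g{\left(-553 \right)}} + \frac{\left(-184371 + m{\left(-116 \right)}\right) \frac{1}{47017 + 87001}}{120422} = \frac{60754}{- \frac{223}{2}} + \frac{\left(-184371 - \left(155 - 733621120 - 13456\right)\right) \frac{1}{47017 + 87001}}{120422} = 60754 \left(- \frac{2}{223}\right) + \frac{-184371 - -733634421}{134018} \cdot \frac{1}{120422} = - \frac{121508}{223} + \left(-184371 + \left(-155 + 13456 + 733621120\right)\right) \frac{1}{134018} \cdot \frac{1}{120422} = - \frac{121508}{223} + \left(-184371 + 733634421\right) \frac{1}{134018} \cdot \frac{1}{120422} = - \frac{121508}{223} + 733450050 \cdot \frac{1}{134018} \cdot \frac{1}{120422} = - \frac{121508}{223} + \frac{366725025}{67009} \cdot \frac{1}{120422} = - \frac{121508}{223} + \frac{366725025}{8069357798} = - \frac{980409747638809}{1799466788954}$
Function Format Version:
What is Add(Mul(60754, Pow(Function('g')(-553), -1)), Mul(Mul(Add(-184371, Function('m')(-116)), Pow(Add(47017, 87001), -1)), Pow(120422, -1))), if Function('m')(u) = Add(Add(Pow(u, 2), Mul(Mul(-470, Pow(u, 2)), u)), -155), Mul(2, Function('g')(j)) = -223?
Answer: Rational(-980409747638809, 1799466788954) ≈ -544.83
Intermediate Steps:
Function('g')(j) = Rational(-223, 2) (Function('g')(j) = Mul(Rational(1, 2), -223) = Rational(-223, 2))
Function('m')(u) = Add(-155, Pow(u, 2), Mul(-470, Pow(u, 3))) (Function('m')(u) = Add(Add(Pow(u, 2), Mul(-470, Pow(u, 3))), -155) = Add(-155, Pow(u, 2), Mul(-470, Pow(u, 3))))
Add(Mul(60754, Pow(Function('g')(-553), -1)), Mul(Mul(Add(-184371, Function('m')(-116)), Pow(Add(47017, 87001), -1)), Pow(120422, -1))) = Add(Mul(60754, Pow(Rational(-223, 2), -1)), Mul(Mul(Add(-184371, Add(-155, Pow(-116, 2), Mul(-470, Pow(-116, 3)))), Pow(Add(47017, 87001), -1)), Pow(120422, -1))) = Add(Mul(60754, Rational(-2, 223)), Mul(Mul(Add(-184371, Add(-155, 13456, Mul(-470, -1560896))), Pow(134018, -1)), Rational(1, 120422))) = Add(Rational(-121508, 223), Mul(Mul(Add(-184371, Add(-155, 13456, 733621120)), Rational(1, 134018)), Rational(1, 120422))) = Add(Rational(-121508, 223), Mul(Mul(Add(-184371, 733634421), Rational(1, 134018)), Rational(1, 120422))) = Add(Rational(-121508, 223), Mul(Mul(733450050, Rational(1, 134018)), Rational(1, 120422))) = Add(Rational(-121508, 223), Mul(Rational(366725025, 67009), Rational(1, 120422))) = Add(Rational(-121508, 223), Rational(366725025, 8069357798)) = Rational(-980409747638809, 1799466788954)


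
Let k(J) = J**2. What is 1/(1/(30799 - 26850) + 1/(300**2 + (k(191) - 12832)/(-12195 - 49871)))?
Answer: 22058783670099/5831014985 ≈ 3783.0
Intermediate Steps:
1/(1/(30799 - 26850) + 1/(300**2 + (k(191) - 12832)/(-12195 - 49871))) = 1/(1/(30799 - 26850) + 1/(300**2 + (191**2 - 12832)/(-12195 - 49871))) = 1/(1/3949 + 1/(90000 + (36481 - 12832)/(-62066))) = 1/(1/3949 + 1/(90000 + 23649*(-1/62066))) = 1/(1/3949 + 1/(90000 - 23649/62066)) = 1/(1/3949 + 1/(5585916351/62066)) = 1/(1/3949 + 62066/5585916351) = 1/(5831014985/22058783670099) = 22058783670099/5831014985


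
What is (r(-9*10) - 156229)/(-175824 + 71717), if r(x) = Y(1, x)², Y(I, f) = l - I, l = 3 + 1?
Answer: 156220/104107 ≈ 1.5006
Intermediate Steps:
l = 4
Y(I, f) = 4 - I
r(x) = 9 (r(x) = (4 - 1*1)² = (4 - 1)² = 3² = 9)
(r(-9*10) - 156229)/(-175824 + 71717) = (9 - 156229)/(-175824 + 71717) = -156220/(-104107) = -156220*(-1/104107) = 156220/104107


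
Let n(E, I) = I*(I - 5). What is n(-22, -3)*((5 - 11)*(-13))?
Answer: 1872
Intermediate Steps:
n(E, I) = I*(-5 + I)
n(-22, -3)*((5 - 11)*(-13)) = (-3*(-5 - 3))*((5 - 11)*(-13)) = (-3*(-8))*(-6*(-13)) = 24*78 = 1872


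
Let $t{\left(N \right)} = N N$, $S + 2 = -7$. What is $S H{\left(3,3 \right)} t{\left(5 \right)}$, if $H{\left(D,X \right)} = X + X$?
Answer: $-1350$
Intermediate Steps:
$S = -9$ ($S = -2 - 7 = -9$)
$H{\left(D,X \right)} = 2 X$
$t{\left(N \right)} = N^{2}$
$S H{\left(3,3 \right)} t{\left(5 \right)} = - 9 \cdot 2 \cdot 3 \cdot 5^{2} = \left(-9\right) 6 \cdot 25 = \left(-54\right) 25 = -1350$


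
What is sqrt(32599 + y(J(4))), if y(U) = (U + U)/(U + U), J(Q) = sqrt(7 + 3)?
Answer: 10*sqrt(326) ≈ 180.55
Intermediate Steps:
J(Q) = sqrt(10)
y(U) = 1 (y(U) = (2*U)/((2*U)) = (2*U)*(1/(2*U)) = 1)
sqrt(32599 + y(J(4))) = sqrt(32599 + 1) = sqrt(32600) = 10*sqrt(326)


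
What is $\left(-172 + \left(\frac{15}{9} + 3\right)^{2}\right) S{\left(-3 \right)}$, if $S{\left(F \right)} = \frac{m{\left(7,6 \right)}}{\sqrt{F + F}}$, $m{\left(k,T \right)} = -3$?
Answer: $- \frac{676 i \sqrt{6}}{9} \approx - 183.98 i$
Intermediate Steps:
$S{\left(F \right)} = - \frac{3 \sqrt{2}}{2 \sqrt{F}}$ ($S{\left(F \right)} = - \frac{3}{\sqrt{F + F}} = - \frac{3}{\sqrt{2 F}} = - \frac{3}{\sqrt{2} \sqrt{F}} = - 3 \frac{\sqrt{2}}{2 \sqrt{F}} = - \frac{3 \sqrt{2}}{2 \sqrt{F}}$)
$\left(-172 + \left(\frac{15}{9} + 3\right)^{2}\right) S{\left(-3 \right)} = \left(-172 + \left(\frac{15}{9} + 3\right)^{2}\right) \left(- \frac{3 \sqrt{2}}{2 i \sqrt{3}}\right) = \left(-172 + \left(15 \cdot \frac{1}{9} + 3\right)^{2}\right) \left(- \frac{3 \sqrt{2} \left(- \frac{i \sqrt{3}}{3}\right)}{2}\right) = \left(-172 + \left(\frac{5}{3} + 3\right)^{2}\right) \frac{i \sqrt{6}}{2} = \left(-172 + \left(\frac{14}{3}\right)^{2}\right) \frac{i \sqrt{6}}{2} = \left(-172 + \frac{196}{9}\right) \frac{i \sqrt{6}}{2} = - \frac{1352 \frac{i \sqrt{6}}{2}}{9} = - \frac{676 i \sqrt{6}}{9}$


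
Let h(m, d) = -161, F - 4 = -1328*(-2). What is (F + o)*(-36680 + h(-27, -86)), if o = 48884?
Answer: -1898932504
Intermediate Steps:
F = 2660 (F = 4 - 1328*(-2) = 4 + 2656 = 2660)
(F + o)*(-36680 + h(-27, -86)) = (2660 + 48884)*(-36680 - 161) = 51544*(-36841) = -1898932504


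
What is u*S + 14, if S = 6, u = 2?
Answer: 26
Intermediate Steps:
u*S + 14 = 2*6 + 14 = 12 + 14 = 26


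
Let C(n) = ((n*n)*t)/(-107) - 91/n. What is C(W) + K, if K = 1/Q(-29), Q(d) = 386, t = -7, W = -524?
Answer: 194380847499/10821124 ≈ 17963.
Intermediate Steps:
C(n) = -91/n + 7*n²/107 (C(n) = ((n*n)*(-7))/(-107) - 91/n = (n²*(-7))*(-1/107) - 91/n = -7*n²*(-1/107) - 91/n = 7*n²/107 - 91/n = -91/n + 7*n²/107)
K = 1/386 ≈ 0.0025907
C(W) + K = (7/107)*(-1391 + (-524)³)/(-524) + 1/386 = (7/107)*(-1/524)*(-1391 - 143877824) + 1/386 = (7/107)*(-1/524)*(-143879215) + 1/386 = 1007154505/56068 + 1/386 = 194380847499/10821124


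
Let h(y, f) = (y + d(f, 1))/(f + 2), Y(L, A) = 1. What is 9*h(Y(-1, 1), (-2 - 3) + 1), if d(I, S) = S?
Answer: -9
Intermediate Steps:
h(y, f) = (1 + y)/(2 + f) (h(y, f) = (y + 1)/(f + 2) = (1 + y)/(2 + f))
9*h(Y(-1, 1), (-2 - 3) + 1) = 9*((1 + 1)/(2 + ((-2 - 3) + 1))) = 9*(2/(2 + (-5 + 1))) = 9*(2/(2 - 4)) = 9*(2/(-2)) = 9*(-½*2) = 9*(-1) = -9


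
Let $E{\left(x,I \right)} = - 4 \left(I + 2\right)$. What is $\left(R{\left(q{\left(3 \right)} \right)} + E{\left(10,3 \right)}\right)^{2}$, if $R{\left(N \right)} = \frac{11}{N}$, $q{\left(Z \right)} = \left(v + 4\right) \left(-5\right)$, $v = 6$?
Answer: $\frac{1022121}{2500} \approx 408.85$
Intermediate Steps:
$E{\left(x,I \right)} = -8 - 4 I$ ($E{\left(x,I \right)} = - 4 \left(2 + I\right) = -8 - 4 I$)
$q{\left(Z \right)} = -50$ ($q{\left(Z \right)} = \left(6 + 4\right) \left(-5\right) = 10 \left(-5\right) = -50$)
$\left(R{\left(q{\left(3 \right)} \right)} + E{\left(10,3 \right)}\right)^{2} = \left(\frac{11}{-50} - 20\right)^{2} = \left(11 \left(- \frac{1}{50}\right) - 20\right)^{2} = \left(- \frac{11}{50} - 20\right)^{2} = \left(- \frac{1011}{50}\right)^{2} = \frac{1022121}{2500}$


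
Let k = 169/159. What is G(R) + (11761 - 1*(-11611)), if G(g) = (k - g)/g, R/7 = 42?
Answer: 1092500935/46746 ≈ 23371.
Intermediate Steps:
R = 294 (R = 7*42 = 294)
k = 169/159 (k = 169*(1/159) = 169/159 ≈ 1.0629)
G(g) = (169/159 - g)/g
G(R) + (11761 - 1*(-11611)) = (169/159 - 1*294)/294 + (11761 - 1*(-11611)) = (169/159 - 294)/294 + (11761 + 11611) = (1/294)*(-46577/159) + 23372 = -46577/46746 + 23372 = 1092500935/46746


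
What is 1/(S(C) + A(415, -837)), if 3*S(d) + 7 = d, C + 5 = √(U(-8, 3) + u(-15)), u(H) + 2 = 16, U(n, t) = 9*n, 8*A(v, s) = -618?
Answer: -11700/951553 - 48*I*√58/951553 ≈ -0.012296 - 0.00038417*I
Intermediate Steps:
A(v, s) = -309/4 (A(v, s) = (⅛)*(-618) = -309/4)
u(H) = 14 (u(H) = -2 + 16 = 14)
C = -5 + I*√58 (C = -5 + √(9*(-8) + 14) = -5 + √(-72 + 14) = -5 + √(-58) = -5 + I*√58 ≈ -5.0 + 7.6158*I)
S(d) = -7/3 + d/3
1/(S(C) + A(415, -837)) = 1/((-7/3 + (-5 + I*√58)/3) - 309/4) = 1/((-7/3 + (-5/3 + I*√58/3)) - 309/4) = 1/((-4 + I*√58/3) - 309/4) = 1/(-325/4 + I*√58/3)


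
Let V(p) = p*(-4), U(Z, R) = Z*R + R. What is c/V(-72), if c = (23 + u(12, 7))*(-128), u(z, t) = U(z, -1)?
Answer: -40/9 ≈ -4.4444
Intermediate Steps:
U(Z, R) = R + R*Z (U(Z, R) = R*Z + R = R + R*Z)
u(z, t) = -1 - z (u(z, t) = -(1 + z) = -1 - z)
c = -1280 (c = (23 + (-1 - 1*12))*(-128) = (23 + (-1 - 12))*(-128) = (23 - 13)*(-128) = 10*(-128) = -1280)
V(p) = -4*p
c/V(-72) = -1280/((-4*(-72))) = -1280/288 = -1280*1/288 = -40/9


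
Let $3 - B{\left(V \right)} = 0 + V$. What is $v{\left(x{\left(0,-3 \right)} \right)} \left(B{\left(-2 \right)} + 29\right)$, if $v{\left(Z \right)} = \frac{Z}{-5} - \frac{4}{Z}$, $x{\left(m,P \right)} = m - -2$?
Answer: $- \frac{408}{5} \approx -81.6$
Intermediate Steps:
$B{\left(V \right)} = 3 - V$ ($B{\left(V \right)} = 3 - \left(0 + V\right) = 3 - V$)
$x{\left(m,P \right)} = 2 + m$ ($x{\left(m,P \right)} = m + 2 = 2 + m$)
$v{\left(Z \right)} = - \frac{4}{Z} - \frac{Z}{5}$ ($v{\left(Z \right)} = Z \left(- \frac{1}{5}\right) - \frac{4}{Z} = - \frac{Z}{5} - \frac{4}{Z} = - \frac{4}{Z} - \frac{Z}{5}$)
$v{\left(x{\left(0,-3 \right)} \right)} \left(B{\left(-2 \right)} + 29\right) = \left(- \frac{4}{2 + 0} - \frac{2 + 0}{5}\right) \left(\left(3 - -2\right) + 29\right) = \left(- \frac{4}{2} - \frac{2}{5}\right) \left(\left(3 + 2\right) + 29\right) = \left(\left(-4\right) \frac{1}{2} - \frac{2}{5}\right) \left(5 + 29\right) = \left(-2 - \frac{2}{5}\right) 34 = \left(- \frac{12}{5}\right) 34 = - \frac{408}{5}$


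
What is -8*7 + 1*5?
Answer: -51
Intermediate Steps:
-8*7 + 1*5 = -56 + 5 = -51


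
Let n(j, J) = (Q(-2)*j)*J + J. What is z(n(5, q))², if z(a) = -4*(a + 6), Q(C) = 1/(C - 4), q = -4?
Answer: 4096/9 ≈ 455.11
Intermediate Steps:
Q(C) = 1/(-4 + C)
n(j, J) = J - J*j/6 (n(j, J) = (j/(-4 - 2))*J + J = (j/(-6))*J + J = (-j/6)*J + J = -J*j/6 + J = J - J*j/6)
z(a) = -24 - 4*a (z(a) = -4*(6 + a) = -24 - 4*a)
z(n(5, q))² = (-24 - 2*(-4)*(6 - 1*5)/3)² = (-24 - 2*(-4)*(6 - 5)/3)² = (-24 - 2*(-4)/3)² = (-24 - 4*(-⅔))² = (-24 + 8/3)² = (-64/3)² = 4096/9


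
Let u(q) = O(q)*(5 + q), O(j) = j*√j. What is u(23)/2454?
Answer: 322*√23/1227 ≈ 1.2586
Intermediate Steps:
O(j) = j^(3/2)
u(q) = q^(3/2)*(5 + q)
u(23)/2454 = (23^(3/2)*(5 + 23))/2454 = ((23*√23)*28)*(1/2454) = (644*√23)*(1/2454) = 322*√23/1227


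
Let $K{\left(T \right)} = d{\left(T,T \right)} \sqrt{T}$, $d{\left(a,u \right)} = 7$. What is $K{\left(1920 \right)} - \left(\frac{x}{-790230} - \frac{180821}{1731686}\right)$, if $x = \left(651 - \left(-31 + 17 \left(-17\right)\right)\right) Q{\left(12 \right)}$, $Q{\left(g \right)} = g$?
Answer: $\frac{27177964017}{228071704630} + 56 \sqrt{30} \approx 306.84$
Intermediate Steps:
$K{\left(T \right)} = 7 \sqrt{T}$
$x = 11652$ ($x = \left(651 - \left(-31 + 17 \left(-17\right)\right)\right) 12 = \left(651 - \left(-31 - 289\right)\right) 12 = \left(651 - -320\right) 12 = \left(651 + 320\right) 12 = 971 \cdot 12 = 11652$)
$K{\left(1920 \right)} - \left(\frac{x}{-790230} - \frac{180821}{1731686}\right) = 7 \sqrt{1920} - \left(\frac{11652}{-790230} - \frac{180821}{1731686}\right) = 7 \cdot 8 \sqrt{30} - \left(11652 \left(- \frac{1}{790230}\right) - \frac{180821}{1731686}\right) = 56 \sqrt{30} - \left(- \frac{1942}{131705} - \frac{180821}{1731686}\right) = 56 \sqrt{30} - - \frac{27177964017}{228071704630} = 56 \sqrt{30} + \frac{27177964017}{228071704630} = \frac{27177964017}{228071704630} + 56 \sqrt{30}$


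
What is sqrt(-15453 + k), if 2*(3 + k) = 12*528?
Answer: 64*I*sqrt(3) ≈ 110.85*I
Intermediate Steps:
k = 3165 (k = -3 + (12*528)/2 = -3 + (1/2)*6336 = -3 + 3168 = 3165)
sqrt(-15453 + k) = sqrt(-15453 + 3165) = sqrt(-12288) = 64*I*sqrt(3)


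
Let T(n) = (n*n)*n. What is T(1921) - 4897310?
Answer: 7084055651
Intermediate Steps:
T(n) = n³ (T(n) = n²*n = n³)
T(1921) - 4897310 = 1921³ - 4897310 = 7088952961 - 4897310 = 7084055651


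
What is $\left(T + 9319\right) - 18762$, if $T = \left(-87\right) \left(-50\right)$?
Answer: $-5093$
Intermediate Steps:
$T = 4350$
$\left(T + 9319\right) - 18762 = \left(4350 + 9319\right) - 18762 = 13669 - 18762 = -5093$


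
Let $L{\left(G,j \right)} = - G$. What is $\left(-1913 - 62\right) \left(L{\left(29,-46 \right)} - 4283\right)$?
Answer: $8516200$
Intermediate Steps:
$\left(-1913 - 62\right) \left(L{\left(29,-46 \right)} - 4283\right) = \left(-1913 - 62\right) \left(\left(-1\right) 29 - 4283\right) = - 1975 \left(-29 - 4283\right) = \left(-1975\right) \left(-4312\right) = 8516200$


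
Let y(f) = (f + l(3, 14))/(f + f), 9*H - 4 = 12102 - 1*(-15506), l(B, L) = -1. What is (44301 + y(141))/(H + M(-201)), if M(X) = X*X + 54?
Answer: 6246511/6136743 ≈ 1.0179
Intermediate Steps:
M(X) = 54 + X² (M(X) = X² + 54 = 54 + X²)
H = 3068 (H = 4/9 + (12102 - 1*(-15506))/9 = 4/9 + (12102 + 15506)/9 = 4/9 + (⅑)*27608 = 4/9 + 27608/9 = 3068)
y(f) = (-1 + f)/(2*f) (y(f) = (f - 1)/(f + f) = (-1 + f)/((2*f)) = (-1 + f)*(1/(2*f)) = (-1 + f)/(2*f))
(44301 + y(141))/(H + M(-201)) = (44301 + (½)*(-1 + 141)/141)/(3068 + (54 + (-201)²)) = (44301 + (½)*(1/141)*140)/(3068 + (54 + 40401)) = (44301 + 70/141)/(3068 + 40455) = (6246511/141)/43523 = (6246511/141)*(1/43523) = 6246511/6136743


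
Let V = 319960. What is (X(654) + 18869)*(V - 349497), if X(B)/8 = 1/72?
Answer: -5016032414/9 ≈ -5.5734e+8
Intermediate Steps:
X(B) = ⅑ (X(B) = 8/72 = 8*(1/72) = ⅑)
(X(654) + 18869)*(V - 349497) = (⅑ + 18869)*(319960 - 349497) = (169822/9)*(-29537) = -5016032414/9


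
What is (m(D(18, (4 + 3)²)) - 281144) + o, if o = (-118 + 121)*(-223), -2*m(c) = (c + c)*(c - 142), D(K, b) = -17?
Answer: -284516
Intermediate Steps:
m(c) = -c*(-142 + c) (m(c) = -(c + c)*(c - 142)/2 = -2*c*(-142 + c)/2 = -c*(-142 + c))
o = -669 (o = 3*(-223) = -669)
(m(D(18, (4 + 3)²)) - 281144) + o = (-17*(142 - 1*(-17)) - 281144) - 669 = (-17*(142 + 17) - 281144) - 669 = (-17*159 - 281144) - 669 = (-2703 - 281144) - 669 = -283847 - 669 = -284516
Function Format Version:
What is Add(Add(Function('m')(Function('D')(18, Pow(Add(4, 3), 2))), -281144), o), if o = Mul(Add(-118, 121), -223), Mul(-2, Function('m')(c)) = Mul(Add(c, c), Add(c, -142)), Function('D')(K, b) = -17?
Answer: -284516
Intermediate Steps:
Function('m')(c) = Mul(-1, c, Add(-142, c)) (Function('m')(c) = Mul(Rational(-1, 2), Mul(Add(c, c), Add(c, -142))) = Mul(Rational(-1, 2), Mul(Mul(2, c), Add(-142, c))) = Mul(Rational(-1, 2), Mul(2, c, Add(-142, c))) = Mul(-1, c, Add(-142, c)))
o = -669 (o = Mul(3, -223) = -669)
Add(Add(Function('m')(Function('D')(18, Pow(Add(4, 3), 2))), -281144), o) = Add(Add(Mul(-17, Add(142, Mul(-1, -17))), -281144), -669) = Add(Add(Mul(-17, Add(142, 17)), -281144), -669) = Add(Add(Mul(-17, 159), -281144), -669) = Add(Add(-2703, -281144), -669) = Add(-283847, -669) = -284516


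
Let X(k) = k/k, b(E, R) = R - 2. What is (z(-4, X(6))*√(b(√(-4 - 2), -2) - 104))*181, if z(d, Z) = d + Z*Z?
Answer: -3258*I*√3 ≈ -5643.0*I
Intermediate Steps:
b(E, R) = -2 + R
X(k) = 1
z(d, Z) = d + Z²
(z(-4, X(6))*√(b(√(-4 - 2), -2) - 104))*181 = ((-4 + 1²)*√((-2 - 2) - 104))*181 = ((-4 + 1)*√(-4 - 104))*181 = -18*I*√3*181 = -3258*I*√3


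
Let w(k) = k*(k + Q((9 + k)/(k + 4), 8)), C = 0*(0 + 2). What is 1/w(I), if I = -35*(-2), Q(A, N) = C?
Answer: 1/4900 ≈ 0.00020408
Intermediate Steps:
C = 0 (C = 0*2 = 0)
Q(A, N) = 0
I = 70
w(k) = k² (w(k) = k*(k + 0) = k*k = k²)
1/w(I) = 1/(70²) = 1/4900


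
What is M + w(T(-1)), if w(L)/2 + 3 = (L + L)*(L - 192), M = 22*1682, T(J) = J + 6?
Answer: 33258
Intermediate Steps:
T(J) = 6 + J
M = 37004
w(L) = -6 + 4*L*(-192 + L) (w(L) = -6 + 2*((L + L)*(L - 192)) = -6 + 2*((2*L)*(-192 + L)) = -6 + 2*(2*L*(-192 + L)) = -6 + 4*L*(-192 + L))
M + w(T(-1)) = 37004 + (-6 - 768*(6 - 1) + 4*(6 - 1)²) = 37004 + (-6 - 768*5 + 4*5²) = 37004 + (-6 - 3840 + 4*25) = 37004 + (-6 - 3840 + 100) = 37004 - 3746 = 33258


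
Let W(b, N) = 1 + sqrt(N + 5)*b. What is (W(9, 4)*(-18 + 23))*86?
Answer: 12040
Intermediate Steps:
W(b, N) = 1 + b*sqrt(5 + N) (W(b, N) = 1 + sqrt(5 + N)*b = 1 + b*sqrt(5 + N))
(W(9, 4)*(-18 + 23))*86 = ((1 + 9*sqrt(5 + 4))*(-18 + 23))*86 = ((1 + 9*sqrt(9))*5)*86 = ((1 + 9*3)*5)*86 = ((1 + 27)*5)*86 = (28*5)*86 = 140*86 = 12040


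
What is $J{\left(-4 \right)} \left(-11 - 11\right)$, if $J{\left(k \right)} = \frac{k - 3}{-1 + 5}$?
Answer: $\frac{77}{2} \approx 38.5$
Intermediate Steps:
$J{\left(k \right)} = - \frac{3}{4} + \frac{k}{4}$ ($J{\left(k \right)} = \frac{-3 + k}{4} = \left(-3 + k\right) \frac{1}{4} = - \frac{3}{4} + \frac{k}{4}$)
$J{\left(-4 \right)} \left(-11 - 11\right) = \left(- \frac{3}{4} + \frac{1}{4} \left(-4\right)\right) \left(-11 - 11\right) = \left(- \frac{3}{4} - 1\right) \left(-22\right) = \left(- \frac{7}{4}\right) \left(-22\right) = \frac{77}{2}$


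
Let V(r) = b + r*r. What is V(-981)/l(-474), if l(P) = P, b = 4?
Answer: -962365/474 ≈ -2030.3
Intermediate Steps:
V(r) = 4 + r² (V(r) = 4 + r*r = 4 + r²)
V(-981)/l(-474) = (4 + (-981)²)/(-474) = (4 + 962361)*(-1/474) = 962365*(-1/474) = -962365/474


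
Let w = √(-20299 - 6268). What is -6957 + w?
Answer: -6957 + I*√26567 ≈ -6957.0 + 162.99*I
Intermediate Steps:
w = I*√26567 (w = √(-26567) = I*√26567 ≈ 162.99*I)
-6957 + w = -6957 + I*√26567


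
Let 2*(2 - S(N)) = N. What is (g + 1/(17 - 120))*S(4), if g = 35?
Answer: 0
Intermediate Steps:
S(N) = 2 - N/2
(g + 1/(17 - 120))*S(4) = (35 + 1/(17 - 120))*(2 - 1/2*4) = (35 + 1/(-103))*(2 - 2) = (35 - 1/103)*0 = (3604/103)*0 = 0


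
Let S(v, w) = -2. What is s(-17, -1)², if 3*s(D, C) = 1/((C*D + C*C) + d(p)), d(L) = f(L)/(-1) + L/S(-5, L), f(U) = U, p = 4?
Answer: 1/1296 ≈ 0.00077160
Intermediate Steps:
d(L) = -3*L/2 (d(L) = L/(-1) + L/(-2) = L*(-1) + L*(-½) = -L - L/2 = -3*L/2)
s(D, C) = 1/(3*(-6 + C² + C*D)) (s(D, C) = 1/(3*((C*D + C*C) - 3/2*4)) = 1/(3*((C*D + C²) - 6)) = 1/(3*((C² + C*D) - 6)) = 1/(3*(-6 + C² + C*D)))
s(-17, -1)² = (1/(3*(-6 + (-1)² - 1*(-17))))² = (1/(3*(-6 + 1 + 17)))² = ((⅓)/12)² = ((⅓)*(1/12))² = (1/36)² = 1/1296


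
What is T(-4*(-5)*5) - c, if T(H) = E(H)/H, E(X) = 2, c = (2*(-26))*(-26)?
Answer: -67599/50 ≈ -1352.0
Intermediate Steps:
c = 1352 (c = -52*(-26) = 1352)
T(H) = 2/H
T(-4*(-5)*5) - c = 2/((-4*(-5)*5)) - 1*1352 = 2/((20*5)) - 1352 = 2/100 - 1352 = 2*(1/100) - 1352 = 1/50 - 1352 = -67599/50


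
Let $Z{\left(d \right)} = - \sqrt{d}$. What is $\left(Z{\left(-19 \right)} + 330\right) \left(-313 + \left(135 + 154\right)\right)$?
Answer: $-7920 + 24 i \sqrt{19} \approx -7920.0 + 104.61 i$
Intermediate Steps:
$\left(Z{\left(-19 \right)} + 330\right) \left(-313 + \left(135 + 154\right)\right) = \left(- \sqrt{-19} + 330\right) \left(-313 + \left(135 + 154\right)\right) = \left(- i \sqrt{19} + 330\right) \left(-313 + 289\right) = \left(- i \sqrt{19} + 330\right) \left(-24\right) = \left(330 - i \sqrt{19}\right) \left(-24\right) = -7920 + 24 i \sqrt{19}$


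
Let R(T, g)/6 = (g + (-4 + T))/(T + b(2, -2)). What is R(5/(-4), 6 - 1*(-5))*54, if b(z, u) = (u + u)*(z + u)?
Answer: -7452/5 ≈ -1490.4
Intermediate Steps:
b(z, u) = 2*u*(u + z) (b(z, u) = (2*u)*(u + z) = 2*u*(u + z))
R(T, g) = 6*(-4 + T + g)/T (R(T, g) = 6*((g + (-4 + T))/(T + 2*(-2)*(-2 + 2))) = 6*((-4 + T + g)/(T + 2*(-2)*0)) = 6*((-4 + T + g)/(T + 0)) = 6*((-4 + T + g)/T) = 6*(-4 + T + g)/T)
R(5/(-4), 6 - 1*(-5))*54 = (6*(-4 + 5/(-4) + (6 - 1*(-5)))/((5/(-4))))*54 = (6*(-4 + 5*(-¼) + (6 + 5))/((5*(-¼))))*54 = (6*(-4 - 5/4 + 11)/(-5/4))*54 = (6*(-⅘)*(23/4))*54 = -138/5*54 = -7452/5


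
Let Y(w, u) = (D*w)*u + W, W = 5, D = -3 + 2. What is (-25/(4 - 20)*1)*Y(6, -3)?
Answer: 575/16 ≈ 35.938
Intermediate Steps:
D = -1
Y(w, u) = 5 - u*w (Y(w, u) = (-w)*u + 5 = -u*w + 5 = 5 - u*w)
(-25/(4 - 20)*1)*Y(6, -3) = (-25/(4 - 20)*1)*(5 - 1*(-3)*6) = (-25/(-16)*1)*(5 + 18) = (-25*(-1/16)*1)*23 = ((25/16)*1)*23 = (25/16)*23 = 575/16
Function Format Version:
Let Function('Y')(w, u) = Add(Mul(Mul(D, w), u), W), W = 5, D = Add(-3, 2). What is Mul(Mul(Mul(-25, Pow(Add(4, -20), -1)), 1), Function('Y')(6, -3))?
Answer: Rational(575, 16) ≈ 35.938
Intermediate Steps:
D = -1
Function('Y')(w, u) = Add(5, Mul(-1, u, w)) (Function('Y')(w, u) = Add(Mul(Mul(-1, w), u), 5) = Add(Mul(-1, u, w), 5) = Add(5, Mul(-1, u, w)))
Mul(Mul(Mul(-25, Pow(Add(4, -20), -1)), 1), Function('Y')(6, -3)) = Mul(Mul(Mul(-25, Pow(Add(4, -20), -1)), 1), Add(5, Mul(-1, -3, 6))) = Mul(Mul(Mul(-25, Pow(-16, -1)), 1), Add(5, 18)) = Mul(Mul(Mul(-25, Rational(-1, 16)), 1), 23) = Mul(Mul(Rational(25, 16), 1), 23) = Mul(Rational(25, 16), 23) = Rational(575, 16)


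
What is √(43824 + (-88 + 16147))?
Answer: √59883 ≈ 244.71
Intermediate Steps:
√(43824 + (-88 + 16147)) = √(43824 + 16059) = √59883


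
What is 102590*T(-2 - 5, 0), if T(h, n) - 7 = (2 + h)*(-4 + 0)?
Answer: 2769930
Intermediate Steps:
T(h, n) = -1 - 4*h (T(h, n) = 7 + (2 + h)*(-4 + 0) = 7 + (2 + h)*(-4) = 7 + (-8 - 4*h) = -1 - 4*h)
102590*T(-2 - 5, 0) = 102590*(-1 - 4*(-2 - 5)) = 102590*(-1 - 4*(-7)) = 102590*(-1 + 28) = 102590*27 = 2769930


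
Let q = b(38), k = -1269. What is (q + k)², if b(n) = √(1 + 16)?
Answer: (1269 - √17)² ≈ 1.5999e+6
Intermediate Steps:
b(n) = √17
q = √17 ≈ 4.1231
(q + k)² = (√17 - 1269)² = (-1269 + √17)²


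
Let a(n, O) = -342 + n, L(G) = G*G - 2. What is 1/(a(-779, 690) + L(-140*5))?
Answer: 1/488877 ≈ 2.0455e-6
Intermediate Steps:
L(G) = -2 + G² (L(G) = G² - 2 = -2 + G²)
1/(a(-779, 690) + L(-140*5)) = 1/((-342 - 779) + (-2 + (-140*5)²)) = 1/(-1121 + (-2 + (-700)²)) = 1/(-1121 + (-2 + 490000)) = 1/(-1121 + 489998) = 1/488877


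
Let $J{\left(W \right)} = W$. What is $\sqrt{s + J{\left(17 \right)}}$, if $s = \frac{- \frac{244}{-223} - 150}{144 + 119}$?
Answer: $\frac{\sqrt{56527489723}}{58649} \approx 4.0539$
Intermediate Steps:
$s = - \frac{33206}{58649}$ ($s = \frac{\left(-244\right) \left(- \frac{1}{223}\right) - 150}{263} = \left(\frac{244}{223} - 150\right) \frac{1}{263} = \left(- \frac{33206}{223}\right) \frac{1}{263} = - \frac{33206}{58649} \approx -0.56618$)
$\sqrt{s + J{\left(17 \right)}} = \sqrt{- \frac{33206}{58649} + 17} = \sqrt{\frac{963827}{58649}} = \frac{\sqrt{56527489723}}{58649}$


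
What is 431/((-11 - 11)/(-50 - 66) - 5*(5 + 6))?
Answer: -24998/3179 ≈ -7.8635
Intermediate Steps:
431/((-11 - 11)/(-50 - 66) - 5*(5 + 6)) = 431/(-22/(-116) - 5*11) = 431/(-22*(-1/116) - 55) = 431/(11/58 - 55) = 431/(-3179/58) = 431*(-58/3179) = -24998/3179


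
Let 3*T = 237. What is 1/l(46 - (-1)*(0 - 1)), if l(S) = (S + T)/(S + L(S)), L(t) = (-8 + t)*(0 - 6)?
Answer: -177/124 ≈ -1.4274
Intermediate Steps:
T = 79 (T = (⅓)*237 = 79)
L(t) = 48 - 6*t (L(t) = (-8 + t)*(-6) = 48 - 6*t)
l(S) = (79 + S)/(48 - 5*S) (l(S) = (S + 79)/(S + (48 - 6*S)) = (79 + S)/(48 - 5*S))
1/l(46 - (-1)*(0 - 1)) = 1/((-79 - (46 - (-1)*(0 - 1)))/(-48 + 5*(46 - (-1)*(0 - 1)))) = 1/((-79 - (46 - (-1)*(-1)))/(-48 + 5*(46 - (-1)*(-1)))) = 1/((-79 - (46 - 1*1))/(-48 + 5*(46 - 1*1))) = 1/((-79 - (46 - 1))/(-48 + 5*(46 - 1))) = 1/((-79 - 1*45)/(-48 + 5*45)) = 1/((-79 - 45)/(-48 + 225)) = 1/(-124/177) = -177/124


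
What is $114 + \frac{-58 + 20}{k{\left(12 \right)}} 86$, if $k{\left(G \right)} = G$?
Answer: $- \frac{475}{3} \approx -158.33$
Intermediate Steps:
$114 + \frac{-58 + 20}{k{\left(12 \right)}} 86 = 114 + \frac{-58 + 20}{12} \cdot 86 = 114 + \left(-38\right) \frac{1}{12} \cdot 86 = 114 - \frac{817}{3} = - \frac{475}{3}$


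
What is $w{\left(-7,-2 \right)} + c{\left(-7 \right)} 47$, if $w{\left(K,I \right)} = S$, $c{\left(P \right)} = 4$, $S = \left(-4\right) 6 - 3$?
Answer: $161$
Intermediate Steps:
$S = -27$ ($S = -24 - 3 = -27$)
$w{\left(K,I \right)} = -27$
$w{\left(-7,-2 \right)} + c{\left(-7 \right)} 47 = -27 + 4 \cdot 47 = -27 + 188 = 161$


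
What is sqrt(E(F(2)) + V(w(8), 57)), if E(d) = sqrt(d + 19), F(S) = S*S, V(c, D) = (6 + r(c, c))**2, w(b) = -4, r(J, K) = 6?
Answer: sqrt(144 + sqrt(23)) ≈ 12.198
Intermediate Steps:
V(c, D) = 144 (V(c, D) = (6 + 6)**2 = 12**2 = 144)
F(S) = S**2
E(d) = sqrt(19 + d)
sqrt(E(F(2)) + V(w(8), 57)) = sqrt(sqrt(19 + 2**2) + 144) = sqrt(sqrt(19 + 4) + 144) = sqrt(sqrt(23) + 144) = sqrt(144 + sqrt(23))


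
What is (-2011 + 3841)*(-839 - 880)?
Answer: -3145770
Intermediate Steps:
(-2011 + 3841)*(-839 - 880) = 1830*(-1719) = -3145770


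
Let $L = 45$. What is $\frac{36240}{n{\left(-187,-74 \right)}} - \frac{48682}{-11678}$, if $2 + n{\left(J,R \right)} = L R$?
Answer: $- \frac{32625287}{4863887} \approx -6.7077$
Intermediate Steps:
$n{\left(J,R \right)} = -2 + 45 R$
$\frac{36240}{n{\left(-187,-74 \right)}} - \frac{48682}{-11678} = \frac{36240}{-2 + 45 \left(-74\right)} - \frac{48682}{-11678} = \frac{36240}{-2 - 3330} - - \frac{24341}{5839} = \frac{36240}{-3332} + \frac{24341}{5839} = 36240 \left(- \frac{1}{3332}\right) + \frac{24341}{5839} = - \frac{9060}{833} + \frac{24341}{5839} = - \frac{32625287}{4863887}$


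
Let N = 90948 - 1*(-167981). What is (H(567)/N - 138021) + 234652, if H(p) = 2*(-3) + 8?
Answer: 25020568201/258929 ≈ 96631.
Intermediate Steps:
N = 258929 (N = 90948 + 167981 = 258929)
H(p) = 2 (H(p) = -6 + 8 = 2)
(H(567)/N - 138021) + 234652 = (2/258929 - 138021) + 234652 = -35737639507/258929 + 234652 = 25020568201/258929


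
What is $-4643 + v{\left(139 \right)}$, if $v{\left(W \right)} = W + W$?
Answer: $-4365$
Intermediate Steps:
$v{\left(W \right)} = 2 W$
$-4643 + v{\left(139 \right)} = -4643 + 2 \cdot 139 = -4643 + 278 = -4365$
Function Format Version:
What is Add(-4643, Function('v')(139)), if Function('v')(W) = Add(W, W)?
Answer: -4365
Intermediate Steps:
Function('v')(W) = Mul(2, W)
Add(-4643, Function('v')(139)) = Add(-4643, Mul(2, 139)) = Add(-4643, 278) = -4365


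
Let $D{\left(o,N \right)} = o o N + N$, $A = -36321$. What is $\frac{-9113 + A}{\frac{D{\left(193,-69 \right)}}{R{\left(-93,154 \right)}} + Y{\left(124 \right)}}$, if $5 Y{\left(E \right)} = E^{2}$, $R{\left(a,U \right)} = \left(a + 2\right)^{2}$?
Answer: $- \frac{940597385}{57238703} \approx -16.433$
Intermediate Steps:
$R{\left(a,U \right)} = \left(2 + a\right)^{2}$
$D{\left(o,N \right)} = N + N o^{2}$ ($D{\left(o,N \right)} = o^{2} N + N = N o^{2} + N = N + N o^{2}$)
$Y{\left(E \right)} = \frac{E^{2}}{5}$
$\frac{-9113 + A}{\frac{D{\left(193,-69 \right)}}{R{\left(-93,154 \right)}} + Y{\left(124 \right)}} = \frac{-9113 - 36321}{\frac{\left(-69\right) \left(1 + 193^{2}\right)}{\left(2 - 93\right)^{2}} + \frac{124^{2}}{5}} = - \frac{45434}{\frac{\left(-69\right) \left(1 + 37249\right)}{\left(-91\right)^{2}} + \frac{1}{5} \cdot 15376} = - \frac{45434}{\frac{\left(-69\right) 37250}{8281} + \frac{15376}{5}} = - \frac{45434}{\left(-2570250\right) \frac{1}{8281} + \frac{15376}{5}} = - \frac{45434}{- \frac{2570250}{8281} + \frac{15376}{5}} = - \frac{45434}{\frac{114477406}{41405}} = \left(-45434\right) \frac{41405}{114477406} = - \frac{940597385}{57238703}$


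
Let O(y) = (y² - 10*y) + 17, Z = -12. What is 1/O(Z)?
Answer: 1/281 ≈ 0.0035587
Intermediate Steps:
O(y) = 17 + y² - 10*y
1/O(Z) = 1/(17 + (-12)² - 10*(-12)) = 1/(17 + 144 + 120) = 1/281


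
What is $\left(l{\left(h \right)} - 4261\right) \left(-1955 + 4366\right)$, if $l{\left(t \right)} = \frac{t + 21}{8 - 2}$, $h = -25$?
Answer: $- \frac{30824635}{3} \approx -1.0275 \cdot 10^{7}$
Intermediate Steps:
$l{\left(t \right)} = \frac{7}{2} + \frac{t}{6}$ ($l{\left(t \right)} = \frac{21 + t}{6} = \left(21 + t\right) \frac{1}{6} = \frac{7}{2} + \frac{t}{6}$)
$\left(l{\left(h \right)} - 4261\right) \left(-1955 + 4366\right) = \left(\left(\frac{7}{2} + \frac{1}{6} \left(-25\right)\right) - 4261\right) \left(-1955 + 4366\right) = \left(\left(\frac{7}{2} - \frac{25}{6}\right) - 4261\right) 2411 = \left(- \frac{2}{3} - 4261\right) 2411 = \left(- \frac{12785}{3}\right) 2411 = - \frac{30824635}{3}$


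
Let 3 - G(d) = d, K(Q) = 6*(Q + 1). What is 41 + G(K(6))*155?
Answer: -6004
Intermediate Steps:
K(Q) = 6 + 6*Q (K(Q) = 6*(1 + Q) = 6 + 6*Q)
G(d) = 3 - d
41 + G(K(6))*155 = 41 + (3 - (6 + 6*6))*155 = 41 + (3 - (6 + 36))*155 = 41 + (3 - 1*42)*155 = 41 + (3 - 42)*155 = 41 - 39*155 = 41 - 6045 = -6004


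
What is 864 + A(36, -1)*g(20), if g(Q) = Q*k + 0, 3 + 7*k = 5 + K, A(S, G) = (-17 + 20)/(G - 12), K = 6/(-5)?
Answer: 78576/91 ≈ 863.47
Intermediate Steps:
K = -6/5 (K = 6*(-1/5) = -6/5 ≈ -1.2000)
A(S, G) = 3/(-12 + G)
k = 4/35 (k = -3/7 + (5 - 6/5)/7 = -3/7 + (1/7)*(19/5) = -3/7 + 19/35 = 4/35 ≈ 0.11429)
g(Q) = 4*Q/35 (g(Q) = Q*(4/35) + 0 = 4*Q/35 + 0 = 4*Q/35)
864 + A(36, -1)*g(20) = 864 + (3/(-12 - 1))*((4/35)*20) = 864 + (3/(-13))*(16/7) = 864 + (3*(-1/13))*(16/7) = 864 - 3/13*16/7 = 864 - 48/91 = 78576/91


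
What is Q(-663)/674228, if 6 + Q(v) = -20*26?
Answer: -263/337114 ≈ -0.00078015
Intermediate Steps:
Q(v) = -526 (Q(v) = -6 - 20*26 = -6 - 520 = -526)
Q(-663)/674228 = -526/674228 = -526*1/674228 = -263/337114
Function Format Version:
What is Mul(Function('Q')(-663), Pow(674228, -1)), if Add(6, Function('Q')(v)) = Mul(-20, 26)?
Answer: Rational(-263, 337114) ≈ -0.00078015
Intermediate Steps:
Function('Q')(v) = -526 (Function('Q')(v) = Add(-6, Mul(-20, 26)) = Add(-6, -520) = -526)
Mul(Function('Q')(-663), Pow(674228, -1)) = Mul(-526, Pow(674228, -1)) = Mul(-526, Rational(1, 674228)) = Rational(-263, 337114)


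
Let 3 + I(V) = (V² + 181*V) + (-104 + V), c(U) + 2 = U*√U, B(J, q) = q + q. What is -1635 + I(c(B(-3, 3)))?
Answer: -1886 + 1068*√6 ≈ 730.05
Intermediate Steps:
B(J, q) = 2*q
c(U) = -2 + U^(3/2) (c(U) = -2 + U*√U = -2 + U^(3/2))
I(V) = -107 + V² + 182*V (I(V) = -3 + ((V² + 181*V) + (-104 + V)) = -3 + (-104 + V² + 182*V) = -107 + V² + 182*V)
-1635 + I(c(B(-3, 3))) = -1635 + (-107 + (-2 + (2*3)^(3/2))² + 182*(-2 + (2*3)^(3/2))) = -1635 + (-107 + (-2 + 6^(3/2))² + 182*(-2 + 6^(3/2))) = -1635 + (-107 + (-2 + 6*√6)² + 182*(-2 + 6*√6)) = -1635 + (-107 + (-2 + 6*√6)² + (-364 + 1092*√6)) = -1635 + (-471 + (-2 + 6*√6)² + 1092*√6) = -2106 + (-2 + 6*√6)² + 1092*√6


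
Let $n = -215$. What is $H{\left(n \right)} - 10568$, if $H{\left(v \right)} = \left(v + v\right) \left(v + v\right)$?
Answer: $174332$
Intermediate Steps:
$H{\left(v \right)} = 4 v^{2}$ ($H{\left(v \right)} = 2 v 2 v = 4 v^{2}$)
$H{\left(n \right)} - 10568 = 4 \left(-215\right)^{2} - 10568 = 4 \cdot 46225 - 10568 = 184900 - 10568 = 174332$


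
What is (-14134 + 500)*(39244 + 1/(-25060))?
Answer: -6704210274063/12530 ≈ -5.3505e+8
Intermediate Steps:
(-14134 + 500)*(39244 + 1/(-25060)) = -13634*(39244 - 1/25060) = -13634*983454639/25060 = -6704210274063/12530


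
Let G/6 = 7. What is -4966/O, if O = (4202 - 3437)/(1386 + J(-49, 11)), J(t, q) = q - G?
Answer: -1345786/153 ≈ -8796.0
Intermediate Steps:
G = 42 (G = 6*7 = 42)
J(t, q) = -42 + q (J(t, q) = q - 1*42 = q - 42 = -42 + q)
O = 153/271 (O = (4202 - 3437)/(1386 + (-42 + 11)) = 765/(1386 - 31) = 765/1355 = 765*(1/1355) = 153/271 ≈ 0.56458)
-4966/O = -4966/153/271 = -4966*271/153 = -1345786/153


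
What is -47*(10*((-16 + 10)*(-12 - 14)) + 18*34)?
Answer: -102084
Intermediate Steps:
-47*(10*((-16 + 10)*(-12 - 14)) + 18*34) = -47*(10*(-6*(-26)) + 612) = -47*(10*156 + 612) = -47*(1560 + 612) = -47*2172 = -102084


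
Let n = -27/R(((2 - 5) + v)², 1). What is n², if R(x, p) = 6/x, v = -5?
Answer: 82944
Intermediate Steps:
n = -288 (n = -27*((2 - 5) - 5)²/6 = -27*(-3 - 5)²/6 = -27/(6/((-8)²)) = -27/(6/64) = -27/(6*(1/64)) = -27/3/32 = -27*32/3 = -288)
n² = (-288)² = 82944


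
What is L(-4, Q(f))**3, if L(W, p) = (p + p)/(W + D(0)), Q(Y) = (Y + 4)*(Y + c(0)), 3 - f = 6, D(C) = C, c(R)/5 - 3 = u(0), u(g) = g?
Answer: -216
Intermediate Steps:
c(R) = 15 (c(R) = 15 + 5*0 = 15 + 0 = 15)
f = -3 (f = 3 - 1*6 = 3 - 6 = -3)
Q(Y) = (4 + Y)*(15 + Y) (Q(Y) = (Y + 4)*(Y + 15) = (4 + Y)*(15 + Y))
L(W, p) = 2*p/W (L(W, p) = (p + p)/(W + 0) = (2*p)/W = 2*p/W)
L(-4, Q(f))**3 = (2*(60 + (-3)**2 + 19*(-3))/(-4))**3 = (2*(60 + 9 - 57)*(-1/4))**3 = (2*12*(-1/4))**3 = (-6)**3 = -216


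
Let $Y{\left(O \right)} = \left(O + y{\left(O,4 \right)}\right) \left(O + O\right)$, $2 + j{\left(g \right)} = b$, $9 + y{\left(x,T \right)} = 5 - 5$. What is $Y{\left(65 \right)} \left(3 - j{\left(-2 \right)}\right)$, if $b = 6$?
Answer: $-7280$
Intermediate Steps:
$y{\left(x,T \right)} = -9$ ($y{\left(x,T \right)} = -9 + \left(5 - 5\right) = -9 + 0 = -9$)
$j{\left(g \right)} = 4$ ($j{\left(g \right)} = -2 + 6 = 4$)
$Y{\left(O \right)} = 2 O \left(-9 + O\right)$ ($Y{\left(O \right)} = \left(O - 9\right) \left(O + O\right) = \left(-9 + O\right) 2 O = 2 O \left(-9 + O\right)$)
$Y{\left(65 \right)} \left(3 - j{\left(-2 \right)}\right) = 2 \cdot 65 \left(-9 + 65\right) \left(3 - 4\right) = 2 \cdot 65 \cdot 56 \left(3 - 4\right) = 7280 \left(-1\right) = -7280$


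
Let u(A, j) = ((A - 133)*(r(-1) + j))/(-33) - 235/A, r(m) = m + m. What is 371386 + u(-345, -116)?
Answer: 280585199/759 ≈ 3.6968e+5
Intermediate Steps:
r(m) = 2*m
u(A, j) = -235/A - (-133 + A)*(-2 + j)/33 (u(A, j) = ((A - 133)*(2*(-1) + j))/(-33) - 235/A = ((-133 + A)*(-2 + j))*(-1/33) - 235/A = -(-133 + A)*(-2 + j)/33 - 235/A = -235/A - (-133 + A)*(-2 + j)/33)
371386 + u(-345, -116) = 371386 + (1/33)*(-7755 - 1*(-345)*(266 - 133*(-116) - 2*(-345) - 345*(-116)))/(-345) = 371386 + (1/33)*(-1/345)*(-7755 - 1*(-345)*(266 + 15428 + 690 + 40020)) = 371386 + (1/33)*(-1/345)*(-7755 - 1*(-345)*56404) = 371386 + (1/33)*(-1/345)*(-7755 + 19459380) = 371386 + (1/33)*(-1/345)*19451625 = 371386 - 1296775/759 = 280585199/759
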